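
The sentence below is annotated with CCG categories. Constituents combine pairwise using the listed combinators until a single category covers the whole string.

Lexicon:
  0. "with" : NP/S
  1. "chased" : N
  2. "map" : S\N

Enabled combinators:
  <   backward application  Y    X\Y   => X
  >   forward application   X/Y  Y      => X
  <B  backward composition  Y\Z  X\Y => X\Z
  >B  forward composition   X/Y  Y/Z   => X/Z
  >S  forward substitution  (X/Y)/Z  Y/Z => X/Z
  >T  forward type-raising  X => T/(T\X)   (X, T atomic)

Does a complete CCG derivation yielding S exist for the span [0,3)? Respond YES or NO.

NO

NP/S N S\N
CKY chart[0,3] = {N/(N\NP), NP, NP/(NP\NP), NP/(S\S), PP/(PP\NP), S/(S\NP)}; S ∉ chart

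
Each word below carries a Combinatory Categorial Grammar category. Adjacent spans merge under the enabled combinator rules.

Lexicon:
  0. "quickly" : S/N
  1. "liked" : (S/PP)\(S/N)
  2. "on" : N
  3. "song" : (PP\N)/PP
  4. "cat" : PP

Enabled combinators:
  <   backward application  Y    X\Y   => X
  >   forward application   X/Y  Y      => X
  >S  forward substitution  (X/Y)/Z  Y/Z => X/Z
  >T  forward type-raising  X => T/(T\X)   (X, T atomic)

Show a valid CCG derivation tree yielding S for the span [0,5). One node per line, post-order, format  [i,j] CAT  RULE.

[0,1] S/N  lex  "quickly"
[1,2] (S/PP)\(S/N)  lex  "liked"
[0,2] S/PP  <  k=1
[2,3] N  lex  "on"
[2,3] PP/(PP\N)  >T
[3,4] (PP\N)/PP  lex  "song"
[4,5] PP  lex  "cat"
[3,5] PP\N  >  k=4
[2,5] PP  >  k=3
[0,5] S  >  k=2

[0,5] S   >
  [0,2] S/PP   <
    [0,1] "quickly" : S/N
    [1,2] "liked" : (S/PP)\(S/N)
  [2,5] PP   >
    [2,3] PP/(PP\N)   >T
      [2,3] "on" : N
    [3,5] PP\N   >
      [3,4] "song" : (PP\N)/PP
      [4,5] "cat" : PP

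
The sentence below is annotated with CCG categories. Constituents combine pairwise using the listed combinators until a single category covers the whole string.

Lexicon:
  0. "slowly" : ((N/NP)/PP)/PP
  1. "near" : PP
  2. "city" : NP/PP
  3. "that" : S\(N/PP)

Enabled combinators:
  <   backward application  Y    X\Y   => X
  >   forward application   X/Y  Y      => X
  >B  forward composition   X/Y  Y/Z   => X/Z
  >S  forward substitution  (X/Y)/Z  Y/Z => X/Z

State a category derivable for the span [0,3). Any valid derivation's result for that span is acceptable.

N/PP

[0,4] S   <
  [0,3] N/PP   >S
    [0,2] (N/NP)/PP   >
      [0,1] "slowly" : ((N/NP)/PP)/PP
      [1,2] "near" : PP
    [2,3] "city" : NP/PP
  [3,4] "that" : S\(N/PP)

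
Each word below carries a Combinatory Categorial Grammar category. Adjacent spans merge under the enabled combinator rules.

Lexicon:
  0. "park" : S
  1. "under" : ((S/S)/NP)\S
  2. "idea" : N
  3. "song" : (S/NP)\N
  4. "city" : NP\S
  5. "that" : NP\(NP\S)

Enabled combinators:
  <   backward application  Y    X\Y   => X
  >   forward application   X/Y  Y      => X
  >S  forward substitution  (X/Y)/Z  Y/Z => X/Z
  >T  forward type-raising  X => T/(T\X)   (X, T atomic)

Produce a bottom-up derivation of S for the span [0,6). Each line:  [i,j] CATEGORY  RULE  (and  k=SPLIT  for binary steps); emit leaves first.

[0,6] S   >
  [0,4] S/NP   >S
    [0,2] (S/S)/NP   <
      [0,1] "park" : S
      [1,2] "under" : ((S/S)/NP)\S
    [2,4] S/NP   <
      [2,3] "idea" : N
      [3,4] "song" : (S/NP)\N
  [4,6] NP   <
    [4,5] "city" : NP\S
    [5,6] "that" : NP\(NP\S)

[0,1] S  lex  "park"
[1,2] ((S/S)/NP)\S  lex  "under"
[0,2] (S/S)/NP  <  k=1
[2,3] N  lex  "idea"
[3,4] (S/NP)\N  lex  "song"
[2,4] S/NP  <  k=3
[0,4] S/NP  >S  k=2
[4,5] NP\S  lex  "city"
[5,6] NP\(NP\S)  lex  "that"
[4,6] NP  <  k=5
[0,6] S  >  k=4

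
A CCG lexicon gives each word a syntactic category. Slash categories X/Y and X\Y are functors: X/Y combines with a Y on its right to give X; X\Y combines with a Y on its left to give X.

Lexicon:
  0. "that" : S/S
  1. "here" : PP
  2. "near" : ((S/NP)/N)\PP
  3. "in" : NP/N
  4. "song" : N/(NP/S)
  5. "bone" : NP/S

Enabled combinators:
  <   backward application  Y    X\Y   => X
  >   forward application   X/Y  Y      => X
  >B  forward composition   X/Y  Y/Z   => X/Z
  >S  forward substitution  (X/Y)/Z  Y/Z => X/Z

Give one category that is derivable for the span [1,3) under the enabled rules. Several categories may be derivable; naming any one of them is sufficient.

[0,6] S   >
  [0,4] S/N   >B
    [0,1] "that" : S/S
    [1,4] S/N   >S
      [1,3] (S/NP)/N   <
        [1,2] "here" : PP
        [2,3] "near" : ((S/NP)/N)\PP
      [3,4] "in" : NP/N
  [4,6] N   >
    [4,5] "song" : N/(NP/S)
    [5,6] "bone" : NP/S

(S/NP)/N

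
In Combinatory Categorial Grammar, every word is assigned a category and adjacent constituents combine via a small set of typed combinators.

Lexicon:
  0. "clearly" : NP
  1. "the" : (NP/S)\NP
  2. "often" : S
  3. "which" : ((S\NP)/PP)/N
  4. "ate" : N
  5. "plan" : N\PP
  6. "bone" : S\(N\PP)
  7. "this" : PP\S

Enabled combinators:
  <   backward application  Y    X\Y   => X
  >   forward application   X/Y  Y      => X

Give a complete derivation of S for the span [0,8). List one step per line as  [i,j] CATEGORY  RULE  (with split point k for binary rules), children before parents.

[0,1] NP  lex  "clearly"
[1,2] (NP/S)\NP  lex  "the"
[0,2] NP/S  <  k=1
[2,3] S  lex  "often"
[0,3] NP  >  k=2
[3,4] ((S\NP)/PP)/N  lex  "which"
[4,5] N  lex  "ate"
[3,5] (S\NP)/PP  >  k=4
[5,6] N\PP  lex  "plan"
[6,7] S\(N\PP)  lex  "bone"
[5,7] S  <  k=6
[7,8] PP\S  lex  "this"
[5,8] PP  <  k=7
[3,8] S\NP  >  k=5
[0,8] S  <  k=3

[0,8] S   <
  [0,3] NP   >
    [0,2] NP/S   <
      [0,1] "clearly" : NP
      [1,2] "the" : (NP/S)\NP
    [2,3] "often" : S
  [3,8] S\NP   >
    [3,5] (S\NP)/PP   >
      [3,4] "which" : ((S\NP)/PP)/N
      [4,5] "ate" : N
    [5,8] PP   <
      [5,7] S   <
        [5,6] "plan" : N\PP
        [6,7] "bone" : S\(N\PP)
      [7,8] "this" : PP\S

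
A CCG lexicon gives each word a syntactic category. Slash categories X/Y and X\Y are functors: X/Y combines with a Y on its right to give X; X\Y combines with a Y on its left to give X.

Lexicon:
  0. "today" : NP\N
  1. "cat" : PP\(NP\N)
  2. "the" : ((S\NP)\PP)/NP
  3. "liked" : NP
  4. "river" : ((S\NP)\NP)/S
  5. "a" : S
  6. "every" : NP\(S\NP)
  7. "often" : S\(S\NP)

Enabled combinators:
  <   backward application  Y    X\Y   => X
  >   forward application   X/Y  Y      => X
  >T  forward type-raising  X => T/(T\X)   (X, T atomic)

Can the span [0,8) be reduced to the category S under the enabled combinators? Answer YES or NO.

[0,8] S   <
  [0,7] S\NP   <
    [0,2] PP   <
      [0,1] "today" : NP\N
      [1,2] "cat" : PP\(NP\N)
    [2,7] (S\NP)\PP   >
      [2,3] "the" : ((S\NP)\PP)/NP
      [3,7] NP   <
        [3,6] S\NP   <
          [3,4] "liked" : NP
          [4,6] (S\NP)\NP   >
            [4,5] "river" : ((S\NP)\NP)/S
            [5,6] "a" : S
        [6,7] "every" : NP\(S\NP)
  [7,8] "often" : S\(S\NP)

YES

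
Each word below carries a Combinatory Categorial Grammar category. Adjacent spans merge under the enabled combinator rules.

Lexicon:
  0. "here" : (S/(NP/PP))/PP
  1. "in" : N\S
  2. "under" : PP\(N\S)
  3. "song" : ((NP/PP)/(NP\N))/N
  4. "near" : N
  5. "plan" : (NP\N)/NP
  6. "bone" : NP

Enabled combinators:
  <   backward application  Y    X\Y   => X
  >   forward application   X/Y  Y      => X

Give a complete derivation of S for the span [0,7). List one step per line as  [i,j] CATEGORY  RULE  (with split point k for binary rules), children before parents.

[0,1] (S/(NP/PP))/PP  lex  "here"
[1,2] N\S  lex  "in"
[2,3] PP\(N\S)  lex  "under"
[1,3] PP  <  k=2
[0,3] S/(NP/PP)  >  k=1
[3,4] ((NP/PP)/(NP\N))/N  lex  "song"
[4,5] N  lex  "near"
[3,5] (NP/PP)/(NP\N)  >  k=4
[5,6] (NP\N)/NP  lex  "plan"
[6,7] NP  lex  "bone"
[5,7] NP\N  >  k=6
[3,7] NP/PP  >  k=5
[0,7] S  >  k=3

[0,7] S   >
  [0,3] S/(NP/PP)   >
    [0,1] "here" : (S/(NP/PP))/PP
    [1,3] PP   <
      [1,2] "in" : N\S
      [2,3] "under" : PP\(N\S)
  [3,7] NP/PP   >
    [3,5] (NP/PP)/(NP\N)   >
      [3,4] "song" : ((NP/PP)/(NP\N))/N
      [4,5] "near" : N
    [5,7] NP\N   >
      [5,6] "plan" : (NP\N)/NP
      [6,7] "bone" : NP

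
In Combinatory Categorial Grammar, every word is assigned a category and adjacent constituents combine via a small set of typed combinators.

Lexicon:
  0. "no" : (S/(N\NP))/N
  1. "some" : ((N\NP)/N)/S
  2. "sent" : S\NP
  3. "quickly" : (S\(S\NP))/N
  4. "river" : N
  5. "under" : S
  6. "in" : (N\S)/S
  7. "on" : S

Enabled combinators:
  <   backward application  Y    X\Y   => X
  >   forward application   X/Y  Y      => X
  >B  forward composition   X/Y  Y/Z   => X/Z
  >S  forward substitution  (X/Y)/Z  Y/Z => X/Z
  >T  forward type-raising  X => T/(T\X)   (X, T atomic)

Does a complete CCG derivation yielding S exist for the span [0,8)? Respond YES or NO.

[0,8] S   >
  [0,5] S/N   >S
    [0,1] "no" : (S/(N\NP))/N
    [1,5] (N\NP)/N   >
      [1,2] "some" : ((N\NP)/N)/S
      [2,5] S   <
        [2,3] "sent" : S\NP
        [3,5] S\(S\NP)   >
          [3,4] "quickly" : (S\(S\NP))/N
          [4,5] "river" : N
  [5,8] N   <
    [5,6] "under" : S
    [6,8] N\S   >
      [6,7] "in" : (N\S)/S
      [7,8] "on" : S

YES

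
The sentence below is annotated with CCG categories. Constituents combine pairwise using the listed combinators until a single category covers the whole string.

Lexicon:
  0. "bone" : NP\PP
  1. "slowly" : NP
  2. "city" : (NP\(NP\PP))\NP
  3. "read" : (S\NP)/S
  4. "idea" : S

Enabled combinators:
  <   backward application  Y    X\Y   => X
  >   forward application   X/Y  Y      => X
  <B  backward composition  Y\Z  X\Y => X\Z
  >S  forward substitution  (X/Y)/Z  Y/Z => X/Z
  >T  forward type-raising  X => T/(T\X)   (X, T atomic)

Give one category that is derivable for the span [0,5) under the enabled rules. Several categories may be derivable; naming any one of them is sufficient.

[0,5] S   <
  [0,3] NP   <
    [0,1] "bone" : NP\PP
    [1,3] NP\(NP\PP)   <
      [1,2] "slowly" : NP
      [2,3] "city" : (NP\(NP\PP))\NP
  [3,5] S\NP   >
    [3,4] "read" : (S\NP)/S
    [4,5] "idea" : S

S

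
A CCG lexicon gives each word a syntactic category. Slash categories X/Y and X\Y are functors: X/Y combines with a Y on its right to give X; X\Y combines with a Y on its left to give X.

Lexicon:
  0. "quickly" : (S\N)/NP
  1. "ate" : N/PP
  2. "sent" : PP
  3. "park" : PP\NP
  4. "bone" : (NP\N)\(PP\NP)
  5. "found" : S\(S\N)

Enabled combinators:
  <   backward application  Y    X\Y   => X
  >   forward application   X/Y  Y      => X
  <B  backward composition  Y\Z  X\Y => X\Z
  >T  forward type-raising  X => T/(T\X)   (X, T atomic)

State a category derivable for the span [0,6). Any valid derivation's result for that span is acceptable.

S

[0,6] S   <
  [0,5] S\N   >
    [0,1] "quickly" : (S\N)/NP
    [1,5] NP   <
      [1,3] N   >
        [1,2] "ate" : N/PP
        [2,3] "sent" : PP
      [3,5] NP\N   <
        [3,4] "park" : PP\NP
        [4,5] "bone" : (NP\N)\(PP\NP)
  [5,6] "found" : S\(S\N)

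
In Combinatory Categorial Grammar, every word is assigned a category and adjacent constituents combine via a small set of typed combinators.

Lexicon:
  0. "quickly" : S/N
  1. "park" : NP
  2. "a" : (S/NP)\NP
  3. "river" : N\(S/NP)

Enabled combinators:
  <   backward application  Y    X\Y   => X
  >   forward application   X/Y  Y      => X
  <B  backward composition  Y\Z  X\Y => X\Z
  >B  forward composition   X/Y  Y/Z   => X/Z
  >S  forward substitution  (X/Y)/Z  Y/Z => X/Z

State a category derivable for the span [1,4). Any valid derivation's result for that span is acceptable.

[0,4] S   >
  [0,1] "quickly" : S/N
  [1,4] N   <
    [1,3] S/NP   <
      [1,2] "park" : NP
      [2,3] "a" : (S/NP)\NP
    [3,4] "river" : N\(S/NP)

N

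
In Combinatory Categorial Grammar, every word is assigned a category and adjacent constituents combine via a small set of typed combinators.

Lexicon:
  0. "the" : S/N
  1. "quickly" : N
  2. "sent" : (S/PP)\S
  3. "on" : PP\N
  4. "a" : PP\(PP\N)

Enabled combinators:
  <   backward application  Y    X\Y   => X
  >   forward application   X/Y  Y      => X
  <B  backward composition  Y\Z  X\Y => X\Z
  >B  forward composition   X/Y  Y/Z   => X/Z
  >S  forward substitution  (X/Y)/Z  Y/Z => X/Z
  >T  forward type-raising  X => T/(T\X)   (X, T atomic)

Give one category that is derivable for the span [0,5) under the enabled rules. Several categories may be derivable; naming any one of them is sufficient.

S

[0,5] S   >
  [0,3] S/PP   <
    [0,2] S   >
      [0,1] "the" : S/N
      [1,2] "quickly" : N
    [2,3] "sent" : (S/PP)\S
  [3,5] PP   <
    [3,4] "on" : PP\N
    [4,5] "a" : PP\(PP\N)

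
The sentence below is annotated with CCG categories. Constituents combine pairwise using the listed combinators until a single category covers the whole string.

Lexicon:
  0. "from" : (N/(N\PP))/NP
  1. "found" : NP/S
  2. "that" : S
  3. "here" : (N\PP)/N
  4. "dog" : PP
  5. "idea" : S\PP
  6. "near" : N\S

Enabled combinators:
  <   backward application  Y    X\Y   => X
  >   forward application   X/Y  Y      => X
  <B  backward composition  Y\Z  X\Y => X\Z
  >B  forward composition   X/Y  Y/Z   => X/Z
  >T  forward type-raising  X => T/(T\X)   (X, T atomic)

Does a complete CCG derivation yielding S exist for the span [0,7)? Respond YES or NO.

(N/(N\PP))/NP NP/S S (N\PP)/N PP S\PP N\S
CKY chart[0,7] = {N, N/(N\N), NP/(NP\N), PP/(PP\N), S/(S\N)}; S ∉ chart

NO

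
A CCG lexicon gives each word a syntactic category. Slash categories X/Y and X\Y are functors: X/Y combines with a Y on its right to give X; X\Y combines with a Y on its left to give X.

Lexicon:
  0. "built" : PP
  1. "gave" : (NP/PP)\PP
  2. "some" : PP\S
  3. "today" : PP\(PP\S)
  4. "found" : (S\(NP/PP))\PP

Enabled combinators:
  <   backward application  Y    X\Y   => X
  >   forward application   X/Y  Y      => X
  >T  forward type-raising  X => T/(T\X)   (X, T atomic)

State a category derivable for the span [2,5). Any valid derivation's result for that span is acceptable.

S\(NP/PP)

[0,5] S   <
  [0,2] NP/PP   <
    [0,1] "built" : PP
    [1,2] "gave" : (NP/PP)\PP
  [2,5] S\(NP/PP)   <
    [2,4] PP   <
      [2,3] "some" : PP\S
      [3,4] "today" : PP\(PP\S)
    [4,5] "found" : (S\(NP/PP))\PP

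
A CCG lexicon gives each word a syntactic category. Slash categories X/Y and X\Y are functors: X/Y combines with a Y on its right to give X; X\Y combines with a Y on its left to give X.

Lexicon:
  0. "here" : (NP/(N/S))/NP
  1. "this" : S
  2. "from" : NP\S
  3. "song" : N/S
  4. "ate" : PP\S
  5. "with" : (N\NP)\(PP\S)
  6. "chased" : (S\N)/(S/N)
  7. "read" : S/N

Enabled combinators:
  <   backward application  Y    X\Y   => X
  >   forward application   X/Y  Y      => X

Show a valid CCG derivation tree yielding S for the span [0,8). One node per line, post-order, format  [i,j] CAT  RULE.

[0,8] S   <
  [0,6] N   <
    [0,4] NP   >
      [0,3] NP/(N/S)   >
        [0,1] "here" : (NP/(N/S))/NP
        [1,3] NP   <
          [1,2] "this" : S
          [2,3] "from" : NP\S
      [3,4] "song" : N/S
    [4,6] N\NP   <
      [4,5] "ate" : PP\S
      [5,6] "with" : (N\NP)\(PP\S)
  [6,8] S\N   >
    [6,7] "chased" : (S\N)/(S/N)
    [7,8] "read" : S/N

[0,1] (NP/(N/S))/NP  lex  "here"
[1,2] S  lex  "this"
[2,3] NP\S  lex  "from"
[1,3] NP  <  k=2
[0,3] NP/(N/S)  >  k=1
[3,4] N/S  lex  "song"
[0,4] NP  >  k=3
[4,5] PP\S  lex  "ate"
[5,6] (N\NP)\(PP\S)  lex  "with"
[4,6] N\NP  <  k=5
[0,6] N  <  k=4
[6,7] (S\N)/(S/N)  lex  "chased"
[7,8] S/N  lex  "read"
[6,8] S\N  >  k=7
[0,8] S  <  k=6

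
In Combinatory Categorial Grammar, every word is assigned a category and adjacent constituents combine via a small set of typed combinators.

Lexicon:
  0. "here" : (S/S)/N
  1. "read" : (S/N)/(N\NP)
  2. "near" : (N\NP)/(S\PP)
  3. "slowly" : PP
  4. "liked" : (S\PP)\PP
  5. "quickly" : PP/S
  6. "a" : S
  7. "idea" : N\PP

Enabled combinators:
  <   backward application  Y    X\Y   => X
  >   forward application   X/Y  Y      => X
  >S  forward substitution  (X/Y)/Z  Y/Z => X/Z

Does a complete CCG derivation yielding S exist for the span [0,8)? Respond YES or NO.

YES

[0,8] S   >
  [0,5] S/N   >S
    [0,1] "here" : (S/S)/N
    [1,5] S/N   >
      [1,2] "read" : (S/N)/(N\NP)
      [2,5] N\NP   >
        [2,3] "near" : (N\NP)/(S\PP)
        [3,5] S\PP   <
          [3,4] "slowly" : PP
          [4,5] "liked" : (S\PP)\PP
  [5,8] N   <
    [5,7] PP   >
      [5,6] "quickly" : PP/S
      [6,7] "a" : S
    [7,8] "idea" : N\PP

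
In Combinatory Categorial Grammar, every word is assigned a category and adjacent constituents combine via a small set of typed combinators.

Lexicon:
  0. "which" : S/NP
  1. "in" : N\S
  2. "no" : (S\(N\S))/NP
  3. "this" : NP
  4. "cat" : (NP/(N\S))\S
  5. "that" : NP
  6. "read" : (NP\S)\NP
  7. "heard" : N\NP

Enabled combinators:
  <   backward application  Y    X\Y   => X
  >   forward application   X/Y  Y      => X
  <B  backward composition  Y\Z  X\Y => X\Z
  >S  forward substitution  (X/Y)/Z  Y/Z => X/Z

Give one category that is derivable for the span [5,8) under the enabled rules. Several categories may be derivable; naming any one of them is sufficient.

N\S

[0,8] S   >
  [0,1] "which" : S/NP
  [1,8] NP   >
    [1,5] NP/(N\S)   <
      [1,4] S   <
        [1,2] "in" : N\S
        [2,4] S\(N\S)   >
          [2,3] "no" : (S\(N\S))/NP
          [3,4] "this" : NP
      [4,5] "cat" : (NP/(N\S))\S
    [5,8] N\S   <B
      [5,7] NP\S   <
        [5,6] "that" : NP
        [6,7] "read" : (NP\S)\NP
      [7,8] "heard" : N\NP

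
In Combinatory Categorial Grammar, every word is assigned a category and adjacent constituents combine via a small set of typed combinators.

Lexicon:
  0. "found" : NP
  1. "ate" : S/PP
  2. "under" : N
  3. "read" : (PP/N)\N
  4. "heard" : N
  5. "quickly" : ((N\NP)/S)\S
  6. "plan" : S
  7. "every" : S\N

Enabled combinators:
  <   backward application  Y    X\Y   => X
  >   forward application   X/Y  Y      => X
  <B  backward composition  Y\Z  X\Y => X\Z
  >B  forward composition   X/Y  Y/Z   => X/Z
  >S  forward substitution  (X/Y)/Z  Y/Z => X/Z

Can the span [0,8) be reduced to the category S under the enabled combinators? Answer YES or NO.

[0,8] S   <
  [0,7] N   <
    [0,1] "found" : NP
    [1,7] N\NP   >
      [1,6] (N\NP)/S   <
        [1,5] S   >
          [1,2] "ate" : S/PP
          [2,5] PP   >
            [2,4] PP/N   <
              [2,3] "under" : N
              [3,4] "read" : (PP/N)\N
            [4,5] "heard" : N
        [5,6] "quickly" : ((N\NP)/S)\S
      [6,7] "plan" : S
  [7,8] "every" : S\N

YES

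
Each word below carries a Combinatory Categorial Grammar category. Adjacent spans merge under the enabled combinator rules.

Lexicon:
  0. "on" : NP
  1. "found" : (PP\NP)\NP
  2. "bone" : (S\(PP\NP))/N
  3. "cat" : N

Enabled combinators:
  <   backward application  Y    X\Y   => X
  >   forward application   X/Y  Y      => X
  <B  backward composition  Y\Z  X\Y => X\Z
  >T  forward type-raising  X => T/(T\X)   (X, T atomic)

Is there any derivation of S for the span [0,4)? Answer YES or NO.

[0,4] S   <
  [0,1] "on" : NP
  [1,4] S\NP   <B
    [1,2] "found" : (PP\NP)\NP
    [2,4] S\(PP\NP)   >
      [2,3] "bone" : (S\(PP\NP))/N
      [3,4] "cat" : N

YES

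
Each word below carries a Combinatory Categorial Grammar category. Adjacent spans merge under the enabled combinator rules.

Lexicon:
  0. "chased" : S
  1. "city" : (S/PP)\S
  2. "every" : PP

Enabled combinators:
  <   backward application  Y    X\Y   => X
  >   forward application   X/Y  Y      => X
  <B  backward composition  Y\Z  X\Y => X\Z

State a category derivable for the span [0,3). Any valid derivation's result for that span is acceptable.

[0,3] S   >
  [0,2] S/PP   <
    [0,1] "chased" : S
    [1,2] "city" : (S/PP)\S
  [2,3] "every" : PP

S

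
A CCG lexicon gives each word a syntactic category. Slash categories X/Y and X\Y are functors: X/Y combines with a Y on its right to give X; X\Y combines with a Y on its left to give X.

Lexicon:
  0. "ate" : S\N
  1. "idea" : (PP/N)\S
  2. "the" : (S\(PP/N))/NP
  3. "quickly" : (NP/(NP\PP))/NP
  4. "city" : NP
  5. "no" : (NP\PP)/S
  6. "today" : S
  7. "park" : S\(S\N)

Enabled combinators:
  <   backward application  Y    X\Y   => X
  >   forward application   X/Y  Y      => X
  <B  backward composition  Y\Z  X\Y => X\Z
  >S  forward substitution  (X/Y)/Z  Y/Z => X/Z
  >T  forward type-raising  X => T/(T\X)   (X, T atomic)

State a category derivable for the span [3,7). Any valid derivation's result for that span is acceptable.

[0,8] S   <
  [0,7] S\N   <B
    [0,1] "ate" : S\N
    [1,7] S\S   <B
      [1,2] "idea" : (PP/N)\S
      [2,7] S\(PP/N)   >
        [2,3] "the" : (S\(PP/N))/NP
        [3,7] NP   >
          [3,5] NP/(NP\PP)   >
            [3,4] "quickly" : (NP/(NP\PP))/NP
            [4,5] "city" : NP
          [5,7] NP\PP   >
            [5,6] "no" : (NP\PP)/S
            [6,7] "today" : S
  [7,8] "park" : S\(S\N)

NP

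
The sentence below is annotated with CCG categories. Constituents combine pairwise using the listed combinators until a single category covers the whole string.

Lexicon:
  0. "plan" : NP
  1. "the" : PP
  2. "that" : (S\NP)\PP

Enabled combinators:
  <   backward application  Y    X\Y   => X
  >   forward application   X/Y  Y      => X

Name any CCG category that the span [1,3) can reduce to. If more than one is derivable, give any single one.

S\NP

[0,3] S   <
  [0,1] "plan" : NP
  [1,3] S\NP   <
    [1,2] "the" : PP
    [2,3] "that" : (S\NP)\PP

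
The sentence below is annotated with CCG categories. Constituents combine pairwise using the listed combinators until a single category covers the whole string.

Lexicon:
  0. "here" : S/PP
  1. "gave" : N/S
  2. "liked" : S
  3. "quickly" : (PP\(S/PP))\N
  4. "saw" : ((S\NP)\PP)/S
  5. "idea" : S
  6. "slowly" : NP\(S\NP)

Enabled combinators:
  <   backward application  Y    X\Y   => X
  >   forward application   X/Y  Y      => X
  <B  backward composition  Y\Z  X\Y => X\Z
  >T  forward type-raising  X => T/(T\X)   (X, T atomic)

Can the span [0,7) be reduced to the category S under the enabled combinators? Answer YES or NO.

NO

S/PP N/S S (PP\(S/PP))\N ((S\NP)\PP)/S S NP\(S\NP)
CKY chart[0,7] = {N/(N\NP), NP, NP/(NP\NP), PP/(PP\NP), S/(S\NP)}; S ∉ chart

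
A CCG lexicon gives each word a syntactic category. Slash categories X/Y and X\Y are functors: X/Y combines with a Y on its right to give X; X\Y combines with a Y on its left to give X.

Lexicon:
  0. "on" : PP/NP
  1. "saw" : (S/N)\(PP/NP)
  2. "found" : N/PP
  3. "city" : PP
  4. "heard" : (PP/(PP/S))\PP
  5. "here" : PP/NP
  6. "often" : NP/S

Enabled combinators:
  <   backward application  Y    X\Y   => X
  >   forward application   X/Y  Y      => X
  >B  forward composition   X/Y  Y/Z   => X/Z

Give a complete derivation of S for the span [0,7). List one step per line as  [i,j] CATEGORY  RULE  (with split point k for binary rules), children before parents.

[0,7] S   >
  [0,3] S/PP   >B
    [0,2] S/N   <
      [0,1] "on" : PP/NP
      [1,2] "saw" : (S/N)\(PP/NP)
    [2,3] "found" : N/PP
  [3,7] PP   >
    [3,5] PP/(PP/S)   <
      [3,4] "city" : PP
      [4,5] "heard" : (PP/(PP/S))\PP
    [5,7] PP/S   >B
      [5,6] "here" : PP/NP
      [6,7] "often" : NP/S

[0,1] PP/NP  lex  "on"
[1,2] (S/N)\(PP/NP)  lex  "saw"
[0,2] S/N  <  k=1
[2,3] N/PP  lex  "found"
[0,3] S/PP  >B  k=2
[3,4] PP  lex  "city"
[4,5] (PP/(PP/S))\PP  lex  "heard"
[3,5] PP/(PP/S)  <  k=4
[5,6] PP/NP  lex  "here"
[6,7] NP/S  lex  "often"
[5,7] PP/S  >B  k=6
[3,7] PP  >  k=5
[0,7] S  >  k=3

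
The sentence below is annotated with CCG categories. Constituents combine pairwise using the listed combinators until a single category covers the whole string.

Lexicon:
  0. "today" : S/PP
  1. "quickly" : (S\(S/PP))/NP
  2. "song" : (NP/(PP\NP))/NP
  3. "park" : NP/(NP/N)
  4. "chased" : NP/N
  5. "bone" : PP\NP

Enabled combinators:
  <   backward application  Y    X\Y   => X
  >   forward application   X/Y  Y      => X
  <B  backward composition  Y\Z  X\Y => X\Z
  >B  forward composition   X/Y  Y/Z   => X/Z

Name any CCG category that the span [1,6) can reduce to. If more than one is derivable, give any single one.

S\(S/PP)

[0,6] S   <
  [0,1] "today" : S/PP
  [1,6] S\(S/PP)   >
    [1,2] "quickly" : (S\(S/PP))/NP
    [2,6] NP   >
      [2,5] NP/(PP\NP)   >
        [2,3] "song" : (NP/(PP\NP))/NP
        [3,5] NP   >
          [3,4] "park" : NP/(NP/N)
          [4,5] "chased" : NP/N
      [5,6] "bone" : PP\NP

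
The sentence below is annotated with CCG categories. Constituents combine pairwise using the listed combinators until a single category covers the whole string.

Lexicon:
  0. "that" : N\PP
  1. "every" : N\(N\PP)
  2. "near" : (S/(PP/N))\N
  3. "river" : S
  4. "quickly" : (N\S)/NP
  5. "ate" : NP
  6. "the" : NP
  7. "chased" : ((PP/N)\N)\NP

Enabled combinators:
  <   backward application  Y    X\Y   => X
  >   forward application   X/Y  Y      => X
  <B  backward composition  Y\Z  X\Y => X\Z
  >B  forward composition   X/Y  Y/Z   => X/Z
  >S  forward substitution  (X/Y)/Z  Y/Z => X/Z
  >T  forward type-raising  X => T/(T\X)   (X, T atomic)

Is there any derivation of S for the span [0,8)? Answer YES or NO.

[0,8] S   >
  [0,3] S/(PP/N)   <
    [0,2] N   <
      [0,1] "that" : N\PP
      [1,2] "every" : N\(N\PP)
    [2,3] "near" : (S/(PP/N))\N
  [3,8] PP/N   <
    [3,6] N   <
      [3,4] "river" : S
      [4,6] N\S   >
        [4,5] "quickly" : (N\S)/NP
        [5,6] "ate" : NP
    [6,8] (PP/N)\N   <
      [6,7] "the" : NP
      [7,8] "chased" : ((PP/N)\N)\NP

YES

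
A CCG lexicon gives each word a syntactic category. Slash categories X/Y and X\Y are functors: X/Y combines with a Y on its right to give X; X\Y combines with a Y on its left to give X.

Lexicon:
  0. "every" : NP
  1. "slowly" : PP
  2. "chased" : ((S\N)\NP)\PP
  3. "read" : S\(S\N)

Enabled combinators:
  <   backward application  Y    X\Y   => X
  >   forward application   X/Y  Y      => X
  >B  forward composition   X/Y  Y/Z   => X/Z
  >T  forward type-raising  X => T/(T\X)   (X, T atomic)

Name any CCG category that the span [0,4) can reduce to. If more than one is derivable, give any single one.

[0,4] S   <
  [0,3] S\N   <
    [0,1] "every" : NP
    [1,3] (S\N)\NP   <
      [1,2] "slowly" : PP
      [2,3] "chased" : ((S\N)\NP)\PP
  [3,4] "read" : S\(S\N)

S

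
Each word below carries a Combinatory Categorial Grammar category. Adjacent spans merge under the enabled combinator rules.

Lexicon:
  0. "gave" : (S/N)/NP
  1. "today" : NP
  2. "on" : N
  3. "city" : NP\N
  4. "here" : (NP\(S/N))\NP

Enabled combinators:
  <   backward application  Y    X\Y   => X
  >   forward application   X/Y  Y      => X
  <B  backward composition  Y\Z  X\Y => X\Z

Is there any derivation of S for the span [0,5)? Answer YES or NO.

NO

(S/N)/NP NP N NP\N (NP\(S/N))\NP
CKY chart[0,5] = {NP}; S ∉ chart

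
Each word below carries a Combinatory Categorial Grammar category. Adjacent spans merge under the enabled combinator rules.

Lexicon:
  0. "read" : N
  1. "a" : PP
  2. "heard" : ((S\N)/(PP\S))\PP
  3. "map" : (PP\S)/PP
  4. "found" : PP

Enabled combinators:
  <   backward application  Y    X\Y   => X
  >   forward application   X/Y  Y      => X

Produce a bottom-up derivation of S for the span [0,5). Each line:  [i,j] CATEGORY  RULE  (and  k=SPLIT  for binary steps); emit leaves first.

[0,1] N  lex  "read"
[1,2] PP  lex  "a"
[2,3] ((S\N)/(PP\S))\PP  lex  "heard"
[1,3] (S\N)/(PP\S)  <  k=2
[3,4] (PP\S)/PP  lex  "map"
[4,5] PP  lex  "found"
[3,5] PP\S  >  k=4
[1,5] S\N  >  k=3
[0,5] S  <  k=1

[0,5] S   <
  [0,1] "read" : N
  [1,5] S\N   >
    [1,3] (S\N)/(PP\S)   <
      [1,2] "a" : PP
      [2,3] "heard" : ((S\N)/(PP\S))\PP
    [3,5] PP\S   >
      [3,4] "map" : (PP\S)/PP
      [4,5] "found" : PP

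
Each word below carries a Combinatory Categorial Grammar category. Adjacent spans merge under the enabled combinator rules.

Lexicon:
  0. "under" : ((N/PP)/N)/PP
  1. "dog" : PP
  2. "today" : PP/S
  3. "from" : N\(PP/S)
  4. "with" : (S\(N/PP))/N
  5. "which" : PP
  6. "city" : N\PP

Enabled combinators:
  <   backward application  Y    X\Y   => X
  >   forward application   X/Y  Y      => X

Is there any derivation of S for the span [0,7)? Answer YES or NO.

[0,7] S   <
  [0,4] N/PP   >
    [0,2] (N/PP)/N   >
      [0,1] "under" : ((N/PP)/N)/PP
      [1,2] "dog" : PP
    [2,4] N   <
      [2,3] "today" : PP/S
      [3,4] "from" : N\(PP/S)
  [4,7] S\(N/PP)   >
    [4,5] "with" : (S\(N/PP))/N
    [5,7] N   <
      [5,6] "which" : PP
      [6,7] "city" : N\PP

YES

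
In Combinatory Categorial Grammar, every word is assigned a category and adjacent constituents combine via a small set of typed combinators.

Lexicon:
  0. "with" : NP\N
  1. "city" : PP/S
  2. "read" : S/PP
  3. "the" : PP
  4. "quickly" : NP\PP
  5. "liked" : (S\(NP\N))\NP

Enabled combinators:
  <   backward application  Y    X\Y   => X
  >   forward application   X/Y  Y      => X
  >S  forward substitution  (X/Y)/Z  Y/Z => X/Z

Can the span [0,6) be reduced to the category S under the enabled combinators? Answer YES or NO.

YES

[0,6] S   <
  [0,1] "with" : NP\N
  [1,6] S\(NP\N)   <
    [1,5] NP   <
      [1,4] PP   >
        [1,2] "city" : PP/S
        [2,4] S   >
          [2,3] "read" : S/PP
          [3,4] "the" : PP
      [4,5] "quickly" : NP\PP
    [5,6] "liked" : (S\(NP\N))\NP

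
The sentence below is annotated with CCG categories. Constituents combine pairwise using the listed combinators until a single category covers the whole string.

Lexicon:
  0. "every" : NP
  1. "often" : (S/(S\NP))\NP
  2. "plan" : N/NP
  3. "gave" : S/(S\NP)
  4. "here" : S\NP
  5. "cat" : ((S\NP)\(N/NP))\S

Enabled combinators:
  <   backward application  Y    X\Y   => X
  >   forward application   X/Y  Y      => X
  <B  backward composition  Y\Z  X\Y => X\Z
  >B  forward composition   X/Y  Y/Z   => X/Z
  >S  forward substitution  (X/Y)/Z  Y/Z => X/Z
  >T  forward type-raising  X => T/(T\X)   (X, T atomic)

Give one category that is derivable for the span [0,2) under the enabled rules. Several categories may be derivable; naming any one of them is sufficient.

[0,6] S   >
  [0,2] S/(S\NP)   <
    [0,1] "every" : NP
    [1,2] "often" : (S/(S\NP))\NP
  [2,6] S\NP   <
    [2,3] "plan" : N/NP
    [3,6] (S\NP)\(N/NP)   <
      [3,5] S   >
        [3,4] "gave" : S/(S\NP)
        [4,5] "here" : S\NP
      [5,6] "cat" : ((S\NP)\(N/NP))\S

S/(S\NP)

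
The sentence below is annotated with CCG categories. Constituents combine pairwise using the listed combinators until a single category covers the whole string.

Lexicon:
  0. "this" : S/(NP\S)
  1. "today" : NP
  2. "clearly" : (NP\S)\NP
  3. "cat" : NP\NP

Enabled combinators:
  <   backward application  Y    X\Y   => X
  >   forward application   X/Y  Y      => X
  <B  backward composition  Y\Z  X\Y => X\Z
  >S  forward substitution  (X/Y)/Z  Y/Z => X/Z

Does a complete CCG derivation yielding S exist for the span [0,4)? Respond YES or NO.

YES

[0,4] S   >
  [0,1] "this" : S/(NP\S)
  [1,4] NP\S   <B
    [1,3] NP\S   <
      [1,2] "today" : NP
      [2,3] "clearly" : (NP\S)\NP
    [3,4] "cat" : NP\NP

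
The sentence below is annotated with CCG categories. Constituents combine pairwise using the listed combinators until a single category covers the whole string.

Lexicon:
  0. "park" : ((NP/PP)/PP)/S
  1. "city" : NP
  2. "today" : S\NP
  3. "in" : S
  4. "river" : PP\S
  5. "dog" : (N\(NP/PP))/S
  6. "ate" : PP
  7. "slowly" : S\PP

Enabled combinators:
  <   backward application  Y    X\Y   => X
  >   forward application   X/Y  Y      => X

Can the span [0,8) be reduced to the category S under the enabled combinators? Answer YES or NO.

NO

((NP/PP)/PP)/S NP S\NP S PP\S (N\(NP/PP))/S PP S\PP
CKY chart[0,8] = {N}; S ∉ chart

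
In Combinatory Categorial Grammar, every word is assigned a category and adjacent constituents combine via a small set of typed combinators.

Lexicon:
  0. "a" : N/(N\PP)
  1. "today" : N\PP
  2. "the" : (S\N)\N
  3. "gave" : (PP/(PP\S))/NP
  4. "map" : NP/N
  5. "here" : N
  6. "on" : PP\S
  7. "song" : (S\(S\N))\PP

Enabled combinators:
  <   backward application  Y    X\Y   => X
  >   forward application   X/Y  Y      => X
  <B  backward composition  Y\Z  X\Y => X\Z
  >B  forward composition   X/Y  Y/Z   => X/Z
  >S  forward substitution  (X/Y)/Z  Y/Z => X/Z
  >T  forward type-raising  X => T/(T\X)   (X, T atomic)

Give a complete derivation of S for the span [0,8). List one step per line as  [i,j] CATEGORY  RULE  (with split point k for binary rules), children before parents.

[0,8] S   <
  [0,3] S\N   <
    [0,2] N   >
      [0,1] "a" : N/(N\PP)
      [1,2] "today" : N\PP
    [2,3] "the" : (S\N)\N
  [3,8] S\(S\N)   <
    [3,7] PP   >
      [3,6] PP/(PP\S)   >
        [3,4] "gave" : (PP/(PP\S))/NP
        [4,6] NP   >
          [4,5] "map" : NP/N
          [5,6] "here" : N
      [6,7] "on" : PP\S
    [7,8] "song" : (S\(S\N))\PP

[0,1] N/(N\PP)  lex  "a"
[1,2] N\PP  lex  "today"
[0,2] N  >  k=1
[2,3] (S\N)\N  lex  "the"
[0,3] S\N  <  k=2
[3,4] (PP/(PP\S))/NP  lex  "gave"
[4,5] NP/N  lex  "map"
[5,6] N  lex  "here"
[4,6] NP  >  k=5
[3,6] PP/(PP\S)  >  k=4
[6,7] PP\S  lex  "on"
[3,7] PP  >  k=6
[7,8] (S\(S\N))\PP  lex  "song"
[3,8] S\(S\N)  <  k=7
[0,8] S  <  k=3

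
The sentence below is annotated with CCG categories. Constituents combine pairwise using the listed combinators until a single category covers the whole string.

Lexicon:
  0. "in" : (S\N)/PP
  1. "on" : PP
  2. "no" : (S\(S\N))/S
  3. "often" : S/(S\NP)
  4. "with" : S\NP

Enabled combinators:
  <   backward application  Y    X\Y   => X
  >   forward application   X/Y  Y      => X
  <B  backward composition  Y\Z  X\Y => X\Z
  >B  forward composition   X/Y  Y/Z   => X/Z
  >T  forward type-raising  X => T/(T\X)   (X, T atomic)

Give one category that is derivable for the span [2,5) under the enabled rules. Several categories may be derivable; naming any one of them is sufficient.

S\(S\N)

[0,5] S   <
  [0,2] S\N   >
    [0,1] "in" : (S\N)/PP
    [1,2] "on" : PP
  [2,5] S\(S\N)   >
    [2,3] "no" : (S\(S\N))/S
    [3,5] S   >
      [3,4] "often" : S/(S\NP)
      [4,5] "with" : S\NP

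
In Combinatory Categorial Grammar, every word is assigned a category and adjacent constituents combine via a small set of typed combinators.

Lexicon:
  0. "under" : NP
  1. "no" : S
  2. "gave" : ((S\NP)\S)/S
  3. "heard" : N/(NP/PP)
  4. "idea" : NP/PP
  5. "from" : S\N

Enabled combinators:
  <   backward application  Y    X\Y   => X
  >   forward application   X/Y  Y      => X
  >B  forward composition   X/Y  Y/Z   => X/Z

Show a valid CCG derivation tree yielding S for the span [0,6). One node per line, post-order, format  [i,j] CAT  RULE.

[0,1] NP  lex  "under"
[1,2] S  lex  "no"
[2,3] ((S\NP)\S)/S  lex  "gave"
[3,4] N/(NP/PP)  lex  "heard"
[4,5] NP/PP  lex  "idea"
[3,5] N  >  k=4
[5,6] S\N  lex  "from"
[3,6] S  <  k=5
[2,6] (S\NP)\S  >  k=3
[1,6] S\NP  <  k=2
[0,6] S  <  k=1

[0,6] S   <
  [0,1] "under" : NP
  [1,6] S\NP   <
    [1,2] "no" : S
    [2,6] (S\NP)\S   >
      [2,3] "gave" : ((S\NP)\S)/S
      [3,6] S   <
        [3,5] N   >
          [3,4] "heard" : N/(NP/PP)
          [4,5] "idea" : NP/PP
        [5,6] "from" : S\N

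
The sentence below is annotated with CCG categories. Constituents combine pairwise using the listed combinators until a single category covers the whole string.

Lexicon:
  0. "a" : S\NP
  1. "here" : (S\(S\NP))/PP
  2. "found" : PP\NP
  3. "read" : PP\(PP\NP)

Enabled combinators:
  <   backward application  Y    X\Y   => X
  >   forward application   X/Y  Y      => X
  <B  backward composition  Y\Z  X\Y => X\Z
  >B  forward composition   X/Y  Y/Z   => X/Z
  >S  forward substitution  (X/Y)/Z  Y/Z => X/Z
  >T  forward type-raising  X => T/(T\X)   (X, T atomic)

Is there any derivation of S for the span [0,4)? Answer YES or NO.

YES

[0,4] S   <
  [0,1] "a" : S\NP
  [1,4] S\(S\NP)   >
    [1,2] "here" : (S\(S\NP))/PP
    [2,4] PP   <
      [2,3] "found" : PP\NP
      [3,4] "read" : PP\(PP\NP)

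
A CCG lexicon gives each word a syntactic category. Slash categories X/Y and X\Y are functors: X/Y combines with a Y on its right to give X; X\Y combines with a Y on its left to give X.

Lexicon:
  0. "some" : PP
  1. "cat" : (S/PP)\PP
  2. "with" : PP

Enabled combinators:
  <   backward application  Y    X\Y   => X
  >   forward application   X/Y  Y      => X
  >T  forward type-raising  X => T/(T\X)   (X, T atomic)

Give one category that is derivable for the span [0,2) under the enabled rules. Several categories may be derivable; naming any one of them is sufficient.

[0,3] S   >
  [0,2] S/PP   <
    [0,1] "some" : PP
    [1,2] "cat" : (S/PP)\PP
  [2,3] "with" : PP

S/PP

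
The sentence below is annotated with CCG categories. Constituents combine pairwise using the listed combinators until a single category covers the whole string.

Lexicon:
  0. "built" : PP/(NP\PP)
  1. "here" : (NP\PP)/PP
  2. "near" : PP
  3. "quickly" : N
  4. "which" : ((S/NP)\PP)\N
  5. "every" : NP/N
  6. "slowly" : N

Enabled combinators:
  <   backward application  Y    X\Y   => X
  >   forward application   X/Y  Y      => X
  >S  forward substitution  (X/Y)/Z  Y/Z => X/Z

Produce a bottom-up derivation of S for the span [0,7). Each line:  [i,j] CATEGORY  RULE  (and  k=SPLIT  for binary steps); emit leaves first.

[0,7] S   >
  [0,5] S/NP   <
    [0,3] PP   >
      [0,1] "built" : PP/(NP\PP)
      [1,3] NP\PP   >
        [1,2] "here" : (NP\PP)/PP
        [2,3] "near" : PP
    [3,5] (S/NP)\PP   <
      [3,4] "quickly" : N
      [4,5] "which" : ((S/NP)\PP)\N
  [5,7] NP   >
    [5,6] "every" : NP/N
    [6,7] "slowly" : N

[0,1] PP/(NP\PP)  lex  "built"
[1,2] (NP\PP)/PP  lex  "here"
[2,3] PP  lex  "near"
[1,3] NP\PP  >  k=2
[0,3] PP  >  k=1
[3,4] N  lex  "quickly"
[4,5] ((S/NP)\PP)\N  lex  "which"
[3,5] (S/NP)\PP  <  k=4
[0,5] S/NP  <  k=3
[5,6] NP/N  lex  "every"
[6,7] N  lex  "slowly"
[5,7] NP  >  k=6
[0,7] S  >  k=5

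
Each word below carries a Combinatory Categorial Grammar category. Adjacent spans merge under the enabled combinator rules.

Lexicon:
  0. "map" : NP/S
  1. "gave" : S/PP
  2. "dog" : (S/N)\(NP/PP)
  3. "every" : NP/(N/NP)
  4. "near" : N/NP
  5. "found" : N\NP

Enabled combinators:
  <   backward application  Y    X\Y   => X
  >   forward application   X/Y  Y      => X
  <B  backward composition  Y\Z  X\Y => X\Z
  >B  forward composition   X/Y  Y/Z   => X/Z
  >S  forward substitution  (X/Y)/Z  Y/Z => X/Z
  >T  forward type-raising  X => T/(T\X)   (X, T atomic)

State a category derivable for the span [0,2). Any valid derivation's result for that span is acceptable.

[0,6] S   >
  [0,3] S/N   <
    [0,2] NP/PP   >B
      [0,1] "map" : NP/S
      [1,2] "gave" : S/PP
    [2,3] "dog" : (S/N)\(NP/PP)
  [3,6] N   <
    [3,5] NP   >
      [3,4] "every" : NP/(N/NP)
      [4,5] "near" : N/NP
    [5,6] "found" : N\NP

NP/PP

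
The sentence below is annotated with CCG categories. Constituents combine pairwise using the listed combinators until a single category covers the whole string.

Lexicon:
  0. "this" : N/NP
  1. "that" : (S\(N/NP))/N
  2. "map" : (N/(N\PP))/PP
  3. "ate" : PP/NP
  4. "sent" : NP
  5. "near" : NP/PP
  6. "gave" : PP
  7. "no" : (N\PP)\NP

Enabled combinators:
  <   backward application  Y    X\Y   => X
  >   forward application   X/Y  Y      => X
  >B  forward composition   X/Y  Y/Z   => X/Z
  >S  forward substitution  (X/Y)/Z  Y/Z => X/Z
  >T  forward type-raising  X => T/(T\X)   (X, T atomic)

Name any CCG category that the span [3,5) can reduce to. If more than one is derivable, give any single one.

[0,8] S   <
  [0,1] "this" : N/NP
  [1,8] S\(N/NP)   >
    [1,2] "that" : (S\(N/NP))/N
    [2,8] N   >
      [2,5] N/(N\PP)   >
        [2,3] "map" : (N/(N\PP))/PP
        [3,5] PP   >
          [3,4] "ate" : PP/NP
          [4,5] "sent" : NP
      [5,8] N\PP   <
        [5,7] NP   >
          [5,6] "near" : NP/PP
          [6,7] "gave" : PP
        [7,8] "no" : (N\PP)\NP

PP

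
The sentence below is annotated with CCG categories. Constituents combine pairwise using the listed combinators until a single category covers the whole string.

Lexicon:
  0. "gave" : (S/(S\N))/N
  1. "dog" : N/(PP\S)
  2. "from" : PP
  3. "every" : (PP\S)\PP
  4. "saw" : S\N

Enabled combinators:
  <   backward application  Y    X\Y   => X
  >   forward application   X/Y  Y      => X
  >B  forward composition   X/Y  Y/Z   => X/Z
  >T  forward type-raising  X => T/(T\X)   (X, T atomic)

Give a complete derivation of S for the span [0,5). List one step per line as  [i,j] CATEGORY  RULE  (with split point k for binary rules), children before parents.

[0,1] (S/(S\N))/N  lex  "gave"
[1,2] N/(PP\S)  lex  "dog"
[2,3] PP  lex  "from"
[3,4] (PP\S)\PP  lex  "every"
[2,4] PP\S  <  k=3
[1,4] N  >  k=2
[0,4] S/(S\N)  >  k=1
[4,5] S\N  lex  "saw"
[0,5] S  >  k=4

[0,5] S   >
  [0,4] S/(S\N)   >
    [0,1] "gave" : (S/(S\N))/N
    [1,4] N   >
      [1,2] "dog" : N/(PP\S)
      [2,4] PP\S   <
        [2,3] "from" : PP
        [3,4] "every" : (PP\S)\PP
  [4,5] "saw" : S\N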